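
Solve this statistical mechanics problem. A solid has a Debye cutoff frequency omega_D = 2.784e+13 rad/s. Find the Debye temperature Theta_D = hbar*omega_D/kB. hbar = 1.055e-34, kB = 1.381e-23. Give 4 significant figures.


Step 1: hbar*omega_D = 1.055e-34 * 2.784e+13 = 2.937e-21 J
Step 2: Theta_D = 2.937e-21 / 1.381e-23
Step 3: Theta_D = 212.7 K

212.7


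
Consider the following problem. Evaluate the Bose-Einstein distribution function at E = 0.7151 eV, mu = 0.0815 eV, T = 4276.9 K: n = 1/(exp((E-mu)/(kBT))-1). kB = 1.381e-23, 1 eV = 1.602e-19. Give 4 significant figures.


Step 1: (E - mu) = 0.6336 eV
Step 2: x = (E-mu)*eV/(kB*T) = 0.6336*1.602e-19/(1.381e-23*4276.9) = 1.719
Step 3: exp(x) = 5.576
Step 4: n = 1/(exp(x)-1) = 0.2185

0.2185


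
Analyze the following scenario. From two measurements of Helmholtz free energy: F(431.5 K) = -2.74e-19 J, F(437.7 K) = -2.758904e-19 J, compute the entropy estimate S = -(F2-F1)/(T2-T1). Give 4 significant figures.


Step 1: dF = F2 - F1 = -2.758904e-19 - (-2.74e-19) = -1.8904e-21 J
Step 2: dT = T2 - T1 = 437.7 - 431.5 = 6.2 K
Step 3: S = -dF/dT = -(-1.8904e-21)/6.2 = 3.049e-22 J/K

3.049e-22


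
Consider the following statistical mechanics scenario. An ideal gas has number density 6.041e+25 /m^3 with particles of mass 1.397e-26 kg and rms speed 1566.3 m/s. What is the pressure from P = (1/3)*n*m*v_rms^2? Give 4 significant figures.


Step 1: v_rms^2 = 1566.3^2 = 2.453e+06
Step 2: n*m = 6.041e+25*1.397e-26 = 0.8439
Step 3: P = (1/3)*0.8439*2.453e+06 = 6.901e+05 Pa

6.901e+05


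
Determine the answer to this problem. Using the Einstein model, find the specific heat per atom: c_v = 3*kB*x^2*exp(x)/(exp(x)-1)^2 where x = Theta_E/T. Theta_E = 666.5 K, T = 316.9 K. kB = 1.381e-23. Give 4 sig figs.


Step 1: x = Theta_E/T = 666.5/316.9 = 2.103
Step 2: x^2 = 4.423
Step 3: exp(x) = 8.192
Step 4: c_v = 3*1.381e-23*4.423*8.192/(8.192-1)^2 = 2.902e-23

2.902e-23


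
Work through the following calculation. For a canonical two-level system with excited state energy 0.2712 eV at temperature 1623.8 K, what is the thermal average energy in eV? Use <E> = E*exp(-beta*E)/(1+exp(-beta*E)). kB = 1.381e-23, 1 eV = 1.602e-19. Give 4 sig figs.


Step 1: beta*E = 0.2712*1.602e-19/(1.381e-23*1623.8) = 1.937
Step 2: exp(-beta*E) = 0.1441
Step 3: <E> = 0.2712*0.1441/(1+0.1441) = 0.03415 eV

0.03415


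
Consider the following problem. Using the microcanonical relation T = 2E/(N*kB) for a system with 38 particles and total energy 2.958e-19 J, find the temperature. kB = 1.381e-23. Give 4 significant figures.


Step 1: Numerator = 2*E = 2*2.958e-19 = 5.916e-19 J
Step 2: Denominator = N*kB = 38*1.381e-23 = 5.248e-22
Step 3: T = 5.916e-19 / 5.248e-22 = 1127 K

1127


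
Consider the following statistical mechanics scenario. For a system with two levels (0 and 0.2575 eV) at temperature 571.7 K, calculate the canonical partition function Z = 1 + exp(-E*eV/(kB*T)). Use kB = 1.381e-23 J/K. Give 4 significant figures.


Step 1: Compute beta*E = E*eV/(kB*T) = 0.2575*1.602e-19/(1.381e-23*571.7) = 5.225
Step 2: exp(-beta*E) = exp(-5.225) = 0.005381
Step 3: Z = 1 + 0.005381 = 1.005

1.005


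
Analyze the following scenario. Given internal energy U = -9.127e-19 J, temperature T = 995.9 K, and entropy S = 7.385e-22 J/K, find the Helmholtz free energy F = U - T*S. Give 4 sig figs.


Step 1: T*S = 995.9 * 7.385e-22 = 7.355e-19 J
Step 2: F = U - T*S = -9.127e-19 - 7.355e-19
Step 3: F = -1.648e-18 J

-1.648e-18


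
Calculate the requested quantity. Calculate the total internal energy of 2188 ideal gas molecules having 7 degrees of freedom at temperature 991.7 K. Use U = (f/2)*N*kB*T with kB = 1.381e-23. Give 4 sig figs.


Step 1: f/2 = 7/2 = 3.5
Step 2: N*kB*T = 2188*1.381e-23*991.7 = 2.997e-17
Step 3: U = 3.5 * 2.997e-17 = 1.049e-16 J

1.049e-16


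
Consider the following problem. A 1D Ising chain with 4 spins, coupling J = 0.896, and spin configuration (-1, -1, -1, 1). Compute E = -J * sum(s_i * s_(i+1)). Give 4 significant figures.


Step 1: Nearest-neighbor products: 1, 1, -1
Step 2: Sum of products = 1
Step 3: E = -0.896 * 1 = -0.896

-0.896


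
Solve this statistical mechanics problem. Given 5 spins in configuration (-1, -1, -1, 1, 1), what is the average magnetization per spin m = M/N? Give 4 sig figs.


Step 1: Count up spins (+1): 2, down spins (-1): 3
Step 2: Total magnetization M = 2 - 3 = -1
Step 3: m = M/N = -1/5 = -0.2

-0.2


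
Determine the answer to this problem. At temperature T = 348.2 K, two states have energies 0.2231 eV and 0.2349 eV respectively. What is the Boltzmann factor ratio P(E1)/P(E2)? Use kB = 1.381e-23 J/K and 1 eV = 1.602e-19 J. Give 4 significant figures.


Step 1: Compute energy difference dE = E1 - E2 = 0.2231 - 0.2349 = -0.0118 eV
Step 2: Convert to Joules: dE_J = -0.0118 * 1.602e-19 = -1.89e-21 J
Step 3: Compute exponent = -dE_J / (kB * T) = -(-1.89e-21) / (1.381e-23 * 348.2) = 0.3931
Step 4: P(E1)/P(E2) = exp(0.3931) = 1.482

1.482


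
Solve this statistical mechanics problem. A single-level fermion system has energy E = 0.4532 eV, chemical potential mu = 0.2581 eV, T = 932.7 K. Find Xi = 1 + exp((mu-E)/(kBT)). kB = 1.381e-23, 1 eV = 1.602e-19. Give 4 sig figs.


Step 1: (mu - E) = 0.2581 - 0.4532 = -0.1951 eV
Step 2: x = (mu-E)*eV/(kB*T) = -0.1951*1.602e-19/(1.381e-23*932.7) = -2.427
Step 3: exp(x) = 0.08834
Step 4: Xi = 1 + 0.08834 = 1.088

1.088


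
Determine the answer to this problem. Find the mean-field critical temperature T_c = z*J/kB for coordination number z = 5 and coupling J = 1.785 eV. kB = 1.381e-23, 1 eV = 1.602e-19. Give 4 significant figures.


Step 1: z*J = 5*1.785 = 8.925 eV
Step 2: Convert to Joules: 8.925*1.602e-19 = 1.43e-18 J
Step 3: T_c = 1.43e-18 / 1.381e-23 = 1.035e+05 K

1.035e+05


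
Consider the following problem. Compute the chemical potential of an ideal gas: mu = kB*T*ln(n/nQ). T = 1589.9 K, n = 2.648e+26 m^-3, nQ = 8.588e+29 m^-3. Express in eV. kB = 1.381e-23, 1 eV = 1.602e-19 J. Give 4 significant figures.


Step 1: n/nQ = 2.648e+26/8.588e+29 = 0.0003083
Step 2: ln(n/nQ) = -8.084
Step 3: mu = kB*T*ln(n/nQ) = 2.196e-20*-8.084 = -1.775e-19 J
Step 4: Convert to eV: -1.775e-19/1.602e-19 = -1.108 eV

-1.108


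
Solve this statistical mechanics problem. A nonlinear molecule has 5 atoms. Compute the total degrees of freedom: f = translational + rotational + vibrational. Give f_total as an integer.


Step 1: Translational DOF = 3
Step 2: Rotational DOF (nonlinear) = 3
Step 3: Vibrational DOF = 3*5 - 6 = 9
Step 4: Total = 3 + 3 + 9 = 15

15


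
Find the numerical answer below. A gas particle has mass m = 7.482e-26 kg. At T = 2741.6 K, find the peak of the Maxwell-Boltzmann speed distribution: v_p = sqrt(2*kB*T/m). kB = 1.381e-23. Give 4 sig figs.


Step 1: Numerator = 2*kB*T = 2*1.381e-23*2741.6 = 7.572e-20
Step 2: Ratio = 7.572e-20 / 7.482e-26 = 1.012e+06
Step 3: v_p = sqrt(1.012e+06) = 1006 m/s

1006


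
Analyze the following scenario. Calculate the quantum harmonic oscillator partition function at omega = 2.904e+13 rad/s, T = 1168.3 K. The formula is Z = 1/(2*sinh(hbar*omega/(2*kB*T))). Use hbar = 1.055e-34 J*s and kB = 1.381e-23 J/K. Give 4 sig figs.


Step 1: Compute x = hbar*omega/(kB*T) = 1.055e-34*2.904e+13/(1.381e-23*1168.3) = 0.1899
Step 2: x/2 = 0.09494
Step 3: sinh(x/2) = 0.09509
Step 4: Z = 1/(2*0.09509) = 5.258

5.258


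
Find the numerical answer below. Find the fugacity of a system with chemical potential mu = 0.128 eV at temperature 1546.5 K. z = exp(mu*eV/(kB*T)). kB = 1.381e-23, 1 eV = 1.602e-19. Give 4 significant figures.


Step 1: Convert mu to Joules: 0.128*1.602e-19 = 2.051e-20 J
Step 2: kB*T = 1.381e-23*1546.5 = 2.136e-20 J
Step 3: mu/(kB*T) = 0.9601
Step 4: z = exp(0.9601) = 2.612

2.612


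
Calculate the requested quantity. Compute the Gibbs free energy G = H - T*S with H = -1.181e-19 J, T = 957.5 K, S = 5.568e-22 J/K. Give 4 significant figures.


Step 1: T*S = 957.5 * 5.568e-22 = 5.331e-19 J
Step 2: G = H - T*S = -1.181e-19 - 5.331e-19
Step 3: G = -6.512e-19 J

-6.512e-19


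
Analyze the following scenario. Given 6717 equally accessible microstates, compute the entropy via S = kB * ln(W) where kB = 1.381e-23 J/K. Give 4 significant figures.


Step 1: ln(W) = ln(6717) = 8.812
Step 2: S = kB * ln(W) = 1.381e-23 * 8.812
Step 3: S = 1.217e-22 J/K

1.217e-22


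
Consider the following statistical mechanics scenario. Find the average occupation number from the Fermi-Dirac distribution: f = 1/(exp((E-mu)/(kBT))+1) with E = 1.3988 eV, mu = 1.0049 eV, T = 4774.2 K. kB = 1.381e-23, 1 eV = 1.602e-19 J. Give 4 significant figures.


Step 1: (E - mu) = 1.3988 - 1.0049 = 0.3939 eV
Step 2: Convert: (E-mu)*eV = 6.31e-20 J
Step 3: x = (E-mu)*eV/(kB*T) = 0.9571
Step 4: f = 1/(exp(0.9571)+1) = 0.2775

0.2775


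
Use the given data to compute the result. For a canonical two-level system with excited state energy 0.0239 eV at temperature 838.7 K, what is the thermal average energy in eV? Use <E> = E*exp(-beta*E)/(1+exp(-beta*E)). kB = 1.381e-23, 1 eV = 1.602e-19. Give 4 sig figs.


Step 1: beta*E = 0.0239*1.602e-19/(1.381e-23*838.7) = 0.3306
Step 2: exp(-beta*E) = 0.7185
Step 3: <E> = 0.0239*0.7185/(1+0.7185) = 0.009993 eV

0.009993


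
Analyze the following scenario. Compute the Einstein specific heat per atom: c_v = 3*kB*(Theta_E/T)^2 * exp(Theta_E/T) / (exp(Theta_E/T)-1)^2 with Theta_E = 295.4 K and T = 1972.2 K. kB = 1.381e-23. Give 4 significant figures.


Step 1: x = Theta_E/T = 295.4/1972.2 = 0.1498
Step 2: x^2 = 0.02243
Step 3: exp(x) = 1.162
Step 4: c_v = 3*1.381e-23*0.02243*1.162/(1.162-1)^2 = 4.135e-23

4.135e-23


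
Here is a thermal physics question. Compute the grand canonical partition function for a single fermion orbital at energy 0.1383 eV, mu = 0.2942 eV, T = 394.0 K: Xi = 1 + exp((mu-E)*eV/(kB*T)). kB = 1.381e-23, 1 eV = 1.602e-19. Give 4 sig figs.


Step 1: (mu - E) = 0.2942 - 0.1383 = 0.1559 eV
Step 2: x = (mu-E)*eV/(kB*T) = 0.1559*1.602e-19/(1.381e-23*394.0) = 4.59
Step 3: exp(x) = 98.5
Step 4: Xi = 1 + 98.5 = 99.5

99.5


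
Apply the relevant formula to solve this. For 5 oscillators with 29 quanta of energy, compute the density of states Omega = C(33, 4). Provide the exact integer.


Step 1: Use binomial coefficient C(33, 4)
Step 2: Numerator = 33! / 29!
Step 3: Denominator = 4!
Step 4: Omega = 40920

40920


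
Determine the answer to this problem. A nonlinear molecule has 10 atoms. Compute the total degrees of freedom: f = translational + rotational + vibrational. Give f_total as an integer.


Step 1: Translational DOF = 3
Step 2: Rotational DOF (nonlinear) = 3
Step 3: Vibrational DOF = 3*10 - 6 = 24
Step 4: Total = 3 + 3 + 24 = 30

30


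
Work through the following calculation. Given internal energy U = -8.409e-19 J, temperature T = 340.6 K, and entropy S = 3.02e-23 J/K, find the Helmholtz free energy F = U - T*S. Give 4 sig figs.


Step 1: T*S = 340.6 * 3.02e-23 = 1.029e-20 J
Step 2: F = U - T*S = -8.409e-19 - 1.029e-20
Step 3: F = -8.512e-19 J

-8.512e-19


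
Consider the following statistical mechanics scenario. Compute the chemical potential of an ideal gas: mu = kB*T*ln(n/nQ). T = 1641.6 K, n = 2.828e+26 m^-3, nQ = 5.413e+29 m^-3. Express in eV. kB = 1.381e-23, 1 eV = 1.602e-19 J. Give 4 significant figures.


Step 1: n/nQ = 2.828e+26/5.413e+29 = 0.0005224
Step 2: ln(n/nQ) = -7.557
Step 3: mu = kB*T*ln(n/nQ) = 2.267e-20*-7.557 = -1.713e-19 J
Step 4: Convert to eV: -1.713e-19/1.602e-19 = -1.069 eV

-1.069


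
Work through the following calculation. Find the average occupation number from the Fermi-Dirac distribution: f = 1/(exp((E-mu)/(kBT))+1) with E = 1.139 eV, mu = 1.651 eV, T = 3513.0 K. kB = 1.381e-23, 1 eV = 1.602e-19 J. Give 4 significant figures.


Step 1: (E - mu) = 1.139 - 1.651 = -0.512 eV
Step 2: Convert: (E-mu)*eV = -8.202e-20 J
Step 3: x = (E-mu)*eV/(kB*T) = -1.691
Step 4: f = 1/(exp(-1.691)+1) = 0.8443

0.8443


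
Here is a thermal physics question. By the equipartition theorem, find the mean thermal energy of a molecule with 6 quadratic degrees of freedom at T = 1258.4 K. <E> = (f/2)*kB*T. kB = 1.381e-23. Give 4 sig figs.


Step 1: f/2 = 6/2 = 3
Step 2: kB*T = 1.381e-23 * 1258.4 = 1.738e-20
Step 3: <E> = 3 * 1.738e-20 = 5.214e-20 J

5.214e-20


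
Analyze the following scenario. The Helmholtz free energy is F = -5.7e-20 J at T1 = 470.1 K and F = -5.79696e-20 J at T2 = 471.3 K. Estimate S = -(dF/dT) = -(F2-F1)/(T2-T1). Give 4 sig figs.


Step 1: dF = F2 - F1 = -5.79696e-20 - (-5.7e-20) = -9.696e-22 J
Step 2: dT = T2 - T1 = 471.3 - 470.1 = 1.2 K
Step 3: S = -dF/dT = -(-9.696e-22)/1.2 = 8.08e-22 J/K

8.08e-22


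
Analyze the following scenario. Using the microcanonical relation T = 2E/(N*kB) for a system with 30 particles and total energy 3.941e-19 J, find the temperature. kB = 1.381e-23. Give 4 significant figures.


Step 1: Numerator = 2*E = 2*3.941e-19 = 7.882e-19 J
Step 2: Denominator = N*kB = 30*1.381e-23 = 4.143e-22
Step 3: T = 7.882e-19 / 4.143e-22 = 1902 K

1902


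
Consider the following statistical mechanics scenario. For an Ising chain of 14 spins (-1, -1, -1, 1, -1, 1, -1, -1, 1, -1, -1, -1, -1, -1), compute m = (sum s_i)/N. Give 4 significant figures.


Step 1: Count up spins (+1): 3, down spins (-1): 11
Step 2: Total magnetization M = 3 - 11 = -8
Step 3: m = M/N = -8/14 = -0.5714

-0.5714


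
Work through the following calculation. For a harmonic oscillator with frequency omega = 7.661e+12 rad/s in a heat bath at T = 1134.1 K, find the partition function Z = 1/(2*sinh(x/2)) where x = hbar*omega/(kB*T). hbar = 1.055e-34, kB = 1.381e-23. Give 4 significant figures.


Step 1: Compute x = hbar*omega/(kB*T) = 1.055e-34*7.661e+12/(1.381e-23*1134.1) = 0.05161
Step 2: x/2 = 0.0258
Step 3: sinh(x/2) = 0.02581
Step 4: Z = 1/(2*0.02581) = 19.38

19.38


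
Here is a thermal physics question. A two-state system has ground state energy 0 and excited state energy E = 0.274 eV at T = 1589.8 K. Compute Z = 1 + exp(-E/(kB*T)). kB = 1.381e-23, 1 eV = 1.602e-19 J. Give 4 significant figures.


Step 1: Compute beta*E = E*eV/(kB*T) = 0.274*1.602e-19/(1.381e-23*1589.8) = 1.999
Step 2: exp(-beta*E) = exp(-1.999) = 0.1354
Step 3: Z = 1 + 0.1354 = 1.135

1.135


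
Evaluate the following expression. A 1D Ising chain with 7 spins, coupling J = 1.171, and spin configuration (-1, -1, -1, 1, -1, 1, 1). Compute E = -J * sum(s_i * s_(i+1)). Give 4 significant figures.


Step 1: Nearest-neighbor products: 1, 1, -1, -1, -1, 1
Step 2: Sum of products = 0
Step 3: E = -1.171 * 0 = 0

0


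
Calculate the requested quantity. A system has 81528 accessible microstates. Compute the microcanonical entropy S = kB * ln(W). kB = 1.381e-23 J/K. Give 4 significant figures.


Step 1: ln(W) = ln(81528) = 11.31
Step 2: S = kB * ln(W) = 1.381e-23 * 11.31
Step 3: S = 1.562e-22 J/K

1.562e-22


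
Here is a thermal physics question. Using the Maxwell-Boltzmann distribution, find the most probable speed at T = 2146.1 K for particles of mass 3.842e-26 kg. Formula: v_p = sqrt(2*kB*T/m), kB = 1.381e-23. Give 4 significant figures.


Step 1: Numerator = 2*kB*T = 2*1.381e-23*2146.1 = 5.928e-20
Step 2: Ratio = 5.928e-20 / 3.842e-26 = 1.543e+06
Step 3: v_p = sqrt(1.543e+06) = 1242 m/s

1242


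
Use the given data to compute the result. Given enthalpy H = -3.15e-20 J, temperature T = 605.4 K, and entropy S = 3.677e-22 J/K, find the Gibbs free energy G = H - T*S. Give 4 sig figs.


Step 1: T*S = 605.4 * 3.677e-22 = 2.226e-19 J
Step 2: G = H - T*S = -3.15e-20 - 2.226e-19
Step 3: G = -2.541e-19 J

-2.541e-19


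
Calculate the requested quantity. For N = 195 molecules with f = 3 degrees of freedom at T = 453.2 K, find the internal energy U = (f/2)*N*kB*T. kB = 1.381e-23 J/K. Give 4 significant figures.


Step 1: f/2 = 3/2 = 1.5
Step 2: N*kB*T = 195*1.381e-23*453.2 = 1.22e-18
Step 3: U = 1.5 * 1.22e-18 = 1.831e-18 J

1.831e-18


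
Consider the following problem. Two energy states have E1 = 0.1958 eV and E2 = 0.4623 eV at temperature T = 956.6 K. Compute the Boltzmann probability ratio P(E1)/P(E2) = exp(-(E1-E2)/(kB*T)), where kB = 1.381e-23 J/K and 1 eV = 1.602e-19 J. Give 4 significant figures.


Step 1: Compute energy difference dE = E1 - E2 = 0.1958 - 0.4623 = -0.2665 eV
Step 2: Convert to Joules: dE_J = -0.2665 * 1.602e-19 = -4.269e-20 J
Step 3: Compute exponent = -dE_J / (kB * T) = -(-4.269e-20) / (1.381e-23 * 956.6) = 3.232
Step 4: P(E1)/P(E2) = exp(3.232) = 25.32

25.32


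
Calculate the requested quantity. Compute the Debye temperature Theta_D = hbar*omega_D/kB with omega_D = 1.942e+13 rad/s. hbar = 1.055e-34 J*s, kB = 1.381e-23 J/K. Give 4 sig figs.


Step 1: hbar*omega_D = 1.055e-34 * 1.942e+13 = 2.049e-21 J
Step 2: Theta_D = 2.049e-21 / 1.381e-23
Step 3: Theta_D = 148.4 K

148.4


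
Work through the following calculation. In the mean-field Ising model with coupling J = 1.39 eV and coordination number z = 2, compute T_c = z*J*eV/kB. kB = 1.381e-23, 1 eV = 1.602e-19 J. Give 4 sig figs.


Step 1: z*J = 2*1.39 = 2.78 eV
Step 2: Convert to Joules: 2.78*1.602e-19 = 4.454e-19 J
Step 3: T_c = 4.454e-19 / 1.381e-23 = 3.225e+04 K

3.225e+04


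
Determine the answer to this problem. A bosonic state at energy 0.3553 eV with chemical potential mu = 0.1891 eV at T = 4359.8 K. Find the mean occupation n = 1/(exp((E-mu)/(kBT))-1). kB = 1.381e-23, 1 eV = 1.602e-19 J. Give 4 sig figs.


Step 1: (E - mu) = 0.1662 eV
Step 2: x = (E-mu)*eV/(kB*T) = 0.1662*1.602e-19/(1.381e-23*4359.8) = 0.4422
Step 3: exp(x) = 1.556
Step 4: n = 1/(exp(x)-1) = 1.798

1.798


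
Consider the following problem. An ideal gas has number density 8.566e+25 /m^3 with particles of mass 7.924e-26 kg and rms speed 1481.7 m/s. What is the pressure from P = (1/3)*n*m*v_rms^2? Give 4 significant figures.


Step 1: v_rms^2 = 1481.7^2 = 2.195e+06
Step 2: n*m = 8.566e+25*7.924e-26 = 6.788
Step 3: P = (1/3)*6.788*2.195e+06 = 4.967e+06 Pa

4.967e+06


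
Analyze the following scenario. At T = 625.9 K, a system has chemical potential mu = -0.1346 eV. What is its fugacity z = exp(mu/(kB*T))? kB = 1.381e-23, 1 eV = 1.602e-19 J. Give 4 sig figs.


Step 1: Convert mu to Joules: -0.1346*1.602e-19 = -2.156e-20 J
Step 2: kB*T = 1.381e-23*625.9 = 8.644e-21 J
Step 3: mu/(kB*T) = -2.495
Step 4: z = exp(-2.495) = 0.08253

0.08253


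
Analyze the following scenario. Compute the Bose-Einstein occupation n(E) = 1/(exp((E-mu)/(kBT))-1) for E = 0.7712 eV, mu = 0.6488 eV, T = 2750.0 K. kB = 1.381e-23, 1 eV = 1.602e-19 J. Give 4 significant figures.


Step 1: (E - mu) = 0.1224 eV
Step 2: x = (E-mu)*eV/(kB*T) = 0.1224*1.602e-19/(1.381e-23*2750.0) = 0.5163
Step 3: exp(x) = 1.676
Step 4: n = 1/(exp(x)-1) = 1.48

1.48


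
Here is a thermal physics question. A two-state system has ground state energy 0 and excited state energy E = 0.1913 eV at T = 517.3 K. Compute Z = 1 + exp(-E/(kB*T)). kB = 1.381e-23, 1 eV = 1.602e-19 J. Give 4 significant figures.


Step 1: Compute beta*E = E*eV/(kB*T) = 0.1913*1.602e-19/(1.381e-23*517.3) = 4.29
Step 2: exp(-beta*E) = exp(-4.29) = 0.01371
Step 3: Z = 1 + 0.01371 = 1.014

1.014


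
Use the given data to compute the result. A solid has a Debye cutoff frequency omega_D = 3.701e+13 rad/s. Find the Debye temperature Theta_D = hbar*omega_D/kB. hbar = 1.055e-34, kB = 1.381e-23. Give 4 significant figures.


Step 1: hbar*omega_D = 1.055e-34 * 3.701e+13 = 3.905e-21 J
Step 2: Theta_D = 3.905e-21 / 1.381e-23
Step 3: Theta_D = 282.7 K

282.7


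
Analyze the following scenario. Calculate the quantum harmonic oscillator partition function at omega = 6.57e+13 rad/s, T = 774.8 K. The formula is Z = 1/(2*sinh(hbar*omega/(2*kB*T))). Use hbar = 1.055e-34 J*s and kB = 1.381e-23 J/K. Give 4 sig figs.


Step 1: Compute x = hbar*omega/(kB*T) = 1.055e-34*6.57e+13/(1.381e-23*774.8) = 0.6478
Step 2: x/2 = 0.3239
Step 3: sinh(x/2) = 0.3296
Step 4: Z = 1/(2*0.3296) = 1.517

1.517


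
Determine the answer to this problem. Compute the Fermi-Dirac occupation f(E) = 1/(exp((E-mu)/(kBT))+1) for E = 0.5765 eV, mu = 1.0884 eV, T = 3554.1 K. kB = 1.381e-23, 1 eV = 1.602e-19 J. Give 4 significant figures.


Step 1: (E - mu) = 0.5765 - 1.0884 = -0.5119 eV
Step 2: Convert: (E-mu)*eV = -8.201e-20 J
Step 3: x = (E-mu)*eV/(kB*T) = -1.671
Step 4: f = 1/(exp(-1.671)+1) = 0.8417

0.8417


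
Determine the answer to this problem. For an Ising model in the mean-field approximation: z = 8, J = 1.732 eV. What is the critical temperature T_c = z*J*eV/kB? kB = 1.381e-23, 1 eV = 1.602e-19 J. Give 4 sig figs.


Step 1: z*J = 8*1.732 = 13.86 eV
Step 2: Convert to Joules: 13.86*1.602e-19 = 2.22e-18 J
Step 3: T_c = 2.22e-18 / 1.381e-23 = 1.607e+05 K

1.607e+05


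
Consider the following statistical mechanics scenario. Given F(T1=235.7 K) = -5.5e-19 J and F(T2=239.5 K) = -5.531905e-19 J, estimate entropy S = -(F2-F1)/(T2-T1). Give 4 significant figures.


Step 1: dF = F2 - F1 = -5.531905e-19 - (-5.5e-19) = -3.1905e-21 J
Step 2: dT = T2 - T1 = 239.5 - 235.7 = 3.8 K
Step 3: S = -dF/dT = -(-3.1905e-21)/3.8 = 8.396e-22 J/K

8.396e-22


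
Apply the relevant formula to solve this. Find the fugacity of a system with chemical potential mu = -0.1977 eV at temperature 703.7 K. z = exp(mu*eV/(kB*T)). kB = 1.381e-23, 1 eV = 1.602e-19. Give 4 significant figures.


Step 1: Convert mu to Joules: -0.1977*1.602e-19 = -3.167e-20 J
Step 2: kB*T = 1.381e-23*703.7 = 9.718e-21 J
Step 3: mu/(kB*T) = -3.259
Step 4: z = exp(-3.259) = 0.03843

0.03843


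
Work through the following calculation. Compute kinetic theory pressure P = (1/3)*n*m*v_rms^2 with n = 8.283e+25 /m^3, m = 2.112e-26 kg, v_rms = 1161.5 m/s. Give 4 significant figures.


Step 1: v_rms^2 = 1161.5^2 = 1.349e+06
Step 2: n*m = 8.283e+25*2.112e-26 = 1.749
Step 3: P = (1/3)*1.749*1.349e+06 = 7.867e+05 Pa

7.867e+05


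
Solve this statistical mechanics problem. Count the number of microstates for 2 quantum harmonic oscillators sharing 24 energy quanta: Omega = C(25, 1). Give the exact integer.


Step 1: Use binomial coefficient C(25, 1)
Step 2: Numerator = 25! / 24!
Step 3: Denominator = 1!
Step 4: Omega = 25

25


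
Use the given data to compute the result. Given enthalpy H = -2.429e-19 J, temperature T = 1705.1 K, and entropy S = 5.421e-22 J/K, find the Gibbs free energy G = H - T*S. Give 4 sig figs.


Step 1: T*S = 1705.1 * 5.421e-22 = 9.243e-19 J
Step 2: G = H - T*S = -2.429e-19 - 9.243e-19
Step 3: G = -1.167e-18 J

-1.167e-18


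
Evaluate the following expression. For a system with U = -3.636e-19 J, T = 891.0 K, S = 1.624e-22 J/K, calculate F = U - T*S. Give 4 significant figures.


Step 1: T*S = 891.0 * 1.624e-22 = 1.447e-19 J
Step 2: F = U - T*S = -3.636e-19 - 1.447e-19
Step 3: F = -5.083e-19 J

-5.083e-19


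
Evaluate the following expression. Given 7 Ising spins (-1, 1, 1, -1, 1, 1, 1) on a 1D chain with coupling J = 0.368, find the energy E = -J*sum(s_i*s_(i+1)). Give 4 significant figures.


Step 1: Nearest-neighbor products: -1, 1, -1, -1, 1, 1
Step 2: Sum of products = 0
Step 3: E = -0.368 * 0 = 0

0


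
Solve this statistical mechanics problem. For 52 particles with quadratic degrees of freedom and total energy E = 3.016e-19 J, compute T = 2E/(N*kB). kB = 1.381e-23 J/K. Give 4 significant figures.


Step 1: Numerator = 2*E = 2*3.016e-19 = 6.032e-19 J
Step 2: Denominator = N*kB = 52*1.381e-23 = 7.181e-22
Step 3: T = 6.032e-19 / 7.181e-22 = 840 K

840


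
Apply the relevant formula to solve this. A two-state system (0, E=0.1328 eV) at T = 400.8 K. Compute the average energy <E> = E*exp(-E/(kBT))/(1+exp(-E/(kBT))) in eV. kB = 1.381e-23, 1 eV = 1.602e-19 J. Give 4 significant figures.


Step 1: beta*E = 0.1328*1.602e-19/(1.381e-23*400.8) = 3.844
Step 2: exp(-beta*E) = 0.02142
Step 3: <E> = 0.1328*0.02142/(1+0.02142) = 0.002784 eV

0.002784


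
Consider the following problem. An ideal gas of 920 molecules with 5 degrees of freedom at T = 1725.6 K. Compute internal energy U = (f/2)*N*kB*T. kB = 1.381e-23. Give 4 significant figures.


Step 1: f/2 = 5/2 = 2.5
Step 2: N*kB*T = 920*1.381e-23*1725.6 = 2.192e-17
Step 3: U = 2.5 * 2.192e-17 = 5.481e-17 J

5.481e-17


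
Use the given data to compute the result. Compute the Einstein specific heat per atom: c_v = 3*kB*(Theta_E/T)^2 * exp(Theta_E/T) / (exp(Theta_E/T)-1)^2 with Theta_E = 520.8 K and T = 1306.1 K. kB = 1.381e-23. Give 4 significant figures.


Step 1: x = Theta_E/T = 520.8/1306.1 = 0.3987
Step 2: x^2 = 0.159
Step 3: exp(x) = 1.49
Step 4: c_v = 3*1.381e-23*0.159*1.49/(1.49-1)^2 = 4.089e-23

4.089e-23


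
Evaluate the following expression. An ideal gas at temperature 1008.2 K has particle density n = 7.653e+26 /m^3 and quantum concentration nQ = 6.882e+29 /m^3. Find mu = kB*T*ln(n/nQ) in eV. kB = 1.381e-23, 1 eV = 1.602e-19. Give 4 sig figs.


Step 1: n/nQ = 7.653e+26/6.882e+29 = 0.001112
Step 2: ln(n/nQ) = -6.802
Step 3: mu = kB*T*ln(n/nQ) = 1.392e-20*-6.802 = -9.47e-20 J
Step 4: Convert to eV: -9.47e-20/1.602e-19 = -0.5911 eV

-0.5911


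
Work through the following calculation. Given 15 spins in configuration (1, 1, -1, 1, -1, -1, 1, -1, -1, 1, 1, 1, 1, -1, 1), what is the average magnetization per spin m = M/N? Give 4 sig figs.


Step 1: Count up spins (+1): 9, down spins (-1): 6
Step 2: Total magnetization M = 9 - 6 = 3
Step 3: m = M/N = 3/15 = 0.2

0.2


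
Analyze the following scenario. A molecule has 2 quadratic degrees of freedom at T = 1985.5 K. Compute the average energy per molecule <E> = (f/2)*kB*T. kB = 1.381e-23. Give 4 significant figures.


Step 1: f/2 = 2/2 = 1
Step 2: kB*T = 1.381e-23 * 1985.5 = 2.742e-20
Step 3: <E> = 1 * 2.742e-20 = 2.742e-20 J

2.742e-20


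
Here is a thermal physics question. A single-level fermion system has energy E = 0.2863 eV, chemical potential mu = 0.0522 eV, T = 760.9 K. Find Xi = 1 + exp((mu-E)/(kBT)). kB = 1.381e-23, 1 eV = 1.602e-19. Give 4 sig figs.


Step 1: (mu - E) = 0.0522 - 0.2863 = -0.2341 eV
Step 2: x = (mu-E)*eV/(kB*T) = -0.2341*1.602e-19/(1.381e-23*760.9) = -3.569
Step 3: exp(x) = 0.02818
Step 4: Xi = 1 + 0.02818 = 1.028

1.028


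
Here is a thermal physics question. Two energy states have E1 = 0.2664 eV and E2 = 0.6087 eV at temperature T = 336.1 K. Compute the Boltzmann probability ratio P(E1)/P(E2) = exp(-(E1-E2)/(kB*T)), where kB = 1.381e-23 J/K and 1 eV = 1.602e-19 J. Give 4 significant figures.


Step 1: Compute energy difference dE = E1 - E2 = 0.2664 - 0.6087 = -0.3423 eV
Step 2: Convert to Joules: dE_J = -0.3423 * 1.602e-19 = -5.484e-20 J
Step 3: Compute exponent = -dE_J / (kB * T) = -(-5.484e-20) / (1.381e-23 * 336.1) = 11.81
Step 4: P(E1)/P(E2) = exp(11.81) = 1.352e+05

1.352e+05


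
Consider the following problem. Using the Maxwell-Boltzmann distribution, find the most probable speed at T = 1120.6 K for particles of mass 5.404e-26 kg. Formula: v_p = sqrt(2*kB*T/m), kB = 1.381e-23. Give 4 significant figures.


Step 1: Numerator = 2*kB*T = 2*1.381e-23*1120.6 = 3.095e-20
Step 2: Ratio = 3.095e-20 / 5.404e-26 = 5.727e+05
Step 3: v_p = sqrt(5.727e+05) = 756.8 m/s

756.8


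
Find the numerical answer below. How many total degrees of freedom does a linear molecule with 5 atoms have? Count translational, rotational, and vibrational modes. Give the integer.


Step 1: Translational DOF = 3
Step 2: Rotational DOF (linear) = 2
Step 3: Vibrational DOF = 3*5 - 5 = 10
Step 4: Total = 3 + 2 + 10 = 15

15


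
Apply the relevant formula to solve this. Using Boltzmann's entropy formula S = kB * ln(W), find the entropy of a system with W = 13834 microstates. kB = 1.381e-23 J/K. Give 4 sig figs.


Step 1: ln(W) = ln(13834) = 9.535
Step 2: S = kB * ln(W) = 1.381e-23 * 9.535
Step 3: S = 1.317e-22 J/K

1.317e-22


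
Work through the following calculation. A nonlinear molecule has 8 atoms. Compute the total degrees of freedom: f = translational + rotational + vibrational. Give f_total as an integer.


Step 1: Translational DOF = 3
Step 2: Rotational DOF (nonlinear) = 3
Step 3: Vibrational DOF = 3*8 - 6 = 18
Step 4: Total = 3 + 3 + 18 = 24

24


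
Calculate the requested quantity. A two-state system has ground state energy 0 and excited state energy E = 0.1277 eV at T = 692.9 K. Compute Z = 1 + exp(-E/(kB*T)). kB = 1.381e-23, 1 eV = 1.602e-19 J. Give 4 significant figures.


Step 1: Compute beta*E = E*eV/(kB*T) = 0.1277*1.602e-19/(1.381e-23*692.9) = 2.138
Step 2: exp(-beta*E) = exp(-2.138) = 0.1179
Step 3: Z = 1 + 0.1179 = 1.118

1.118


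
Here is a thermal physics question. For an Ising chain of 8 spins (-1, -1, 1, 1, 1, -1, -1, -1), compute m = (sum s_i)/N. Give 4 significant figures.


Step 1: Count up spins (+1): 3, down spins (-1): 5
Step 2: Total magnetization M = 3 - 5 = -2
Step 3: m = M/N = -2/8 = -0.25

-0.25


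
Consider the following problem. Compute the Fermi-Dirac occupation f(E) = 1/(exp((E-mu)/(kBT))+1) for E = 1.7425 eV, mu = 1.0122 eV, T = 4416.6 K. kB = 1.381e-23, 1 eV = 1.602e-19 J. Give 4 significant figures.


Step 1: (E - mu) = 1.7425 - 1.0122 = 0.7303 eV
Step 2: Convert: (E-mu)*eV = 1.17e-19 J
Step 3: x = (E-mu)*eV/(kB*T) = 1.918
Step 4: f = 1/(exp(1.918)+1) = 0.1281

0.1281


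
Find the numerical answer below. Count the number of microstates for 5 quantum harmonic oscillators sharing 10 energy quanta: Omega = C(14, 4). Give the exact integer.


Step 1: Use binomial coefficient C(14, 4)
Step 2: Numerator = 14! / 10!
Step 3: Denominator = 4!
Step 4: Omega = 1001

1001


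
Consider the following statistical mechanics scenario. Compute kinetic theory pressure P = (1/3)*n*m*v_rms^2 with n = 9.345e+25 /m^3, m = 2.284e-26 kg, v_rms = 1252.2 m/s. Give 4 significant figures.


Step 1: v_rms^2 = 1252.2^2 = 1.568e+06
Step 2: n*m = 9.345e+25*2.284e-26 = 2.134
Step 3: P = (1/3)*2.134*1.568e+06 = 1.116e+06 Pa

1.116e+06


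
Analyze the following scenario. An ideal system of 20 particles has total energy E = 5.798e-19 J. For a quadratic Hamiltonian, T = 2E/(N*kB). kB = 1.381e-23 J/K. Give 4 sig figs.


Step 1: Numerator = 2*E = 2*5.798e-19 = 1.16e-18 J
Step 2: Denominator = N*kB = 20*1.381e-23 = 2.762e-22
Step 3: T = 1.16e-18 / 2.762e-22 = 4198 K

4198


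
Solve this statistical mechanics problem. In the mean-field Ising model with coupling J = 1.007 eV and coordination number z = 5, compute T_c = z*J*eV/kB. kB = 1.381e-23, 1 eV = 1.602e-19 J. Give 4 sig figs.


Step 1: z*J = 5*1.007 = 5.035 eV
Step 2: Convert to Joules: 5.035*1.602e-19 = 8.066e-19 J
Step 3: T_c = 8.066e-19 / 1.381e-23 = 5.841e+04 K

5.841e+04


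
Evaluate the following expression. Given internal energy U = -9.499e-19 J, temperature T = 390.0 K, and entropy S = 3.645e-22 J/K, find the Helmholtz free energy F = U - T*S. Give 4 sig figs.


Step 1: T*S = 390.0 * 3.645e-22 = 1.422e-19 J
Step 2: F = U - T*S = -9.499e-19 - 1.422e-19
Step 3: F = -1.092e-18 J

-1.092e-18


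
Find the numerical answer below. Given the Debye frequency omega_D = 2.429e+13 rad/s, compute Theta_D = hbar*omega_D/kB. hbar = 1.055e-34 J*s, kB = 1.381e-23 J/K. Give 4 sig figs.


Step 1: hbar*omega_D = 1.055e-34 * 2.429e+13 = 2.563e-21 J
Step 2: Theta_D = 2.563e-21 / 1.381e-23
Step 3: Theta_D = 185.6 K

185.6


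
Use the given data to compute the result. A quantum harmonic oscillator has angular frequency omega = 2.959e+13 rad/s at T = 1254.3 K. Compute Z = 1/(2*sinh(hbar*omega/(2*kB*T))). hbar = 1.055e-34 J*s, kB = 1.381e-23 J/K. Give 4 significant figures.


Step 1: Compute x = hbar*omega/(kB*T) = 1.055e-34*2.959e+13/(1.381e-23*1254.3) = 0.1802
Step 2: x/2 = 0.09011
Step 3: sinh(x/2) = 0.09023
Step 4: Z = 1/(2*0.09023) = 5.541

5.541


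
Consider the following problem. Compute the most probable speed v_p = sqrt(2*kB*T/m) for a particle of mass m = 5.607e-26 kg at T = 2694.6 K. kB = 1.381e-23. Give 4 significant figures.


Step 1: Numerator = 2*kB*T = 2*1.381e-23*2694.6 = 7.442e-20
Step 2: Ratio = 7.442e-20 / 5.607e-26 = 1.327e+06
Step 3: v_p = sqrt(1.327e+06) = 1152 m/s

1152


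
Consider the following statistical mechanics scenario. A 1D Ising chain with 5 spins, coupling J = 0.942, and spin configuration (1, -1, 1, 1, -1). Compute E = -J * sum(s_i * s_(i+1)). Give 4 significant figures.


Step 1: Nearest-neighbor products: -1, -1, 1, -1
Step 2: Sum of products = -2
Step 3: E = -0.942 * -2 = 1.884

1.884


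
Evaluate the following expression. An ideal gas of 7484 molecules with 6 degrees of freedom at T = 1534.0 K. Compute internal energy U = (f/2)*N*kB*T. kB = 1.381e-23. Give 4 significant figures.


Step 1: f/2 = 6/2 = 3.0
Step 2: N*kB*T = 7484*1.381e-23*1534.0 = 1.585e-16
Step 3: U = 3.0 * 1.585e-16 = 4.756e-16 J

4.756e-16


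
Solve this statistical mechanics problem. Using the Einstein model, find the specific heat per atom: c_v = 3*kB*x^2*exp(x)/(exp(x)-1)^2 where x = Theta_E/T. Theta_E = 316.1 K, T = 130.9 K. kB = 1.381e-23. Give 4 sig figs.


Step 1: x = Theta_E/T = 316.1/130.9 = 2.415
Step 2: x^2 = 5.831
Step 3: exp(x) = 11.19
Step 4: c_v = 3*1.381e-23*5.831*11.19/(11.19-1)^2 = 2.604e-23

2.604e-23


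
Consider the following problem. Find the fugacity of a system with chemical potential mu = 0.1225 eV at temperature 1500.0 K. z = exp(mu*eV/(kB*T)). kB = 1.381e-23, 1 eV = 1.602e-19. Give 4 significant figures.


Step 1: Convert mu to Joules: 0.1225*1.602e-19 = 1.962e-20 J
Step 2: kB*T = 1.381e-23*1500.0 = 2.071e-20 J
Step 3: mu/(kB*T) = 0.9474
Step 4: z = exp(0.9474) = 2.579

2.579


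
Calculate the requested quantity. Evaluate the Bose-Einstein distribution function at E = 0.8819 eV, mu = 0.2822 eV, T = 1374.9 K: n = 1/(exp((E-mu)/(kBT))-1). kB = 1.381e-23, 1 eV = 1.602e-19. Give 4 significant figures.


Step 1: (E - mu) = 0.5997 eV
Step 2: x = (E-mu)*eV/(kB*T) = 0.5997*1.602e-19/(1.381e-23*1374.9) = 5.06
Step 3: exp(x) = 157.6
Step 4: n = 1/(exp(x)-1) = 0.006387

0.006387


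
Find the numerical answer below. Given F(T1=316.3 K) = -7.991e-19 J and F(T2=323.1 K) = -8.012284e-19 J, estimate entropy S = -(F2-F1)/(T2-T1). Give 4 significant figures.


Step 1: dF = F2 - F1 = -8.012284e-19 - (-7.991e-19) = -2.1284e-21 J
Step 2: dT = T2 - T1 = 323.1 - 316.3 = 6.8 K
Step 3: S = -dF/dT = -(-2.1284e-21)/6.8 = 3.13e-22 J/K

3.13e-22


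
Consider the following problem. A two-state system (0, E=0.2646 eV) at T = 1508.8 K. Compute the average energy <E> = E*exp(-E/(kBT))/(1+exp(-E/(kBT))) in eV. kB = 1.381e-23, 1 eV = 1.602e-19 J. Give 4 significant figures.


Step 1: beta*E = 0.2646*1.602e-19/(1.381e-23*1508.8) = 2.034
Step 2: exp(-beta*E) = 0.1308
Step 3: <E> = 0.2646*0.1308/(1+0.1308) = 0.0306 eV

0.0306


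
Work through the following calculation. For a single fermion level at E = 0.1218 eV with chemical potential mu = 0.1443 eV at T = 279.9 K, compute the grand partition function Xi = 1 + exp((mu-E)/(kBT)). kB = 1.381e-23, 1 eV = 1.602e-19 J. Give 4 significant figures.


Step 1: (mu - E) = 0.1443 - 0.1218 = 0.0225 eV
Step 2: x = (mu-E)*eV/(kB*T) = 0.0225*1.602e-19/(1.381e-23*279.9) = 0.9325
Step 3: exp(x) = 2.541
Step 4: Xi = 1 + 2.541 = 3.541

3.541


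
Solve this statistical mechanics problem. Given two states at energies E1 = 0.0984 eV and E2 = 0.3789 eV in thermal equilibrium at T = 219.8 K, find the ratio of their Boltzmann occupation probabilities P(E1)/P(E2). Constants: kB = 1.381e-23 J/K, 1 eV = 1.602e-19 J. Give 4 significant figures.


Step 1: Compute energy difference dE = E1 - E2 = 0.0984 - 0.3789 = -0.2805 eV
Step 2: Convert to Joules: dE_J = -0.2805 * 1.602e-19 = -4.494e-20 J
Step 3: Compute exponent = -dE_J / (kB * T) = -(-4.494e-20) / (1.381e-23 * 219.8) = 14.8
Step 4: P(E1)/P(E2) = exp(14.8) = 2.687e+06

2.687e+06


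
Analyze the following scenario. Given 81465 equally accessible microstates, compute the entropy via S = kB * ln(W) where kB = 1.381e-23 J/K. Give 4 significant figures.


Step 1: ln(W) = ln(81465) = 11.31
Step 2: S = kB * ln(W) = 1.381e-23 * 11.31
Step 3: S = 1.562e-22 J/K

1.562e-22


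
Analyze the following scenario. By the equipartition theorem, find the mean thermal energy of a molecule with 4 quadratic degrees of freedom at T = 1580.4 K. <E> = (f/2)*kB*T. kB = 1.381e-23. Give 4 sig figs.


Step 1: f/2 = 4/2 = 2
Step 2: kB*T = 1.381e-23 * 1580.4 = 2.183e-20
Step 3: <E> = 2 * 2.183e-20 = 4.365e-20 J

4.365e-20


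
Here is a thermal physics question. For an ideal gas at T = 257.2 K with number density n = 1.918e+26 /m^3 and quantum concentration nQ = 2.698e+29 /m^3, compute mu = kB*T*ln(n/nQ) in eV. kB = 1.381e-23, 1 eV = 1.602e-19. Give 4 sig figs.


Step 1: n/nQ = 1.918e+26/2.698e+29 = 0.0007109
Step 2: ln(n/nQ) = -7.249
Step 3: mu = kB*T*ln(n/nQ) = 3.552e-21*-7.249 = -2.575e-20 J
Step 4: Convert to eV: -2.575e-20/1.602e-19 = -0.1607 eV

-0.1607


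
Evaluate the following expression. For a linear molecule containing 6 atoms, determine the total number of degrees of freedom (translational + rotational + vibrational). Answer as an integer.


Step 1: Translational DOF = 3
Step 2: Rotational DOF (linear) = 2
Step 3: Vibrational DOF = 3*6 - 5 = 13
Step 4: Total = 3 + 2 + 13 = 18

18


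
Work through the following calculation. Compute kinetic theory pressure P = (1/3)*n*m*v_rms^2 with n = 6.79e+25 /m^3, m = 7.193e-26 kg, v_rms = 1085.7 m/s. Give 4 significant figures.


Step 1: v_rms^2 = 1085.7^2 = 1.179e+06
Step 2: n*m = 6.79e+25*7.193e-26 = 4.884
Step 3: P = (1/3)*4.884*1.179e+06 = 1.919e+06 Pa

1.919e+06


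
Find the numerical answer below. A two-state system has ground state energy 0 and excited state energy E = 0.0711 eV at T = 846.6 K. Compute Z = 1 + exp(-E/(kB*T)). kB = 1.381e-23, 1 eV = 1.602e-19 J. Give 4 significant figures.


Step 1: Compute beta*E = E*eV/(kB*T) = 0.0711*1.602e-19/(1.381e-23*846.6) = 0.9742
Step 2: exp(-beta*E) = exp(-0.9742) = 0.3775
Step 3: Z = 1 + 0.3775 = 1.377

1.377


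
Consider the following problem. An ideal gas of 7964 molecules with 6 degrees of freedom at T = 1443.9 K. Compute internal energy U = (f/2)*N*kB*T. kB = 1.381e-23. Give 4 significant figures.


Step 1: f/2 = 6/2 = 3.0
Step 2: N*kB*T = 7964*1.381e-23*1443.9 = 1.588e-16
Step 3: U = 3.0 * 1.588e-16 = 4.764e-16 J

4.764e-16


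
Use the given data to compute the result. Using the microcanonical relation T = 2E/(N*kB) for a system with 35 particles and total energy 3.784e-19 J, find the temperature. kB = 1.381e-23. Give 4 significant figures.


Step 1: Numerator = 2*E = 2*3.784e-19 = 7.568e-19 J
Step 2: Denominator = N*kB = 35*1.381e-23 = 4.833e-22
Step 3: T = 7.568e-19 / 4.833e-22 = 1566 K

1566


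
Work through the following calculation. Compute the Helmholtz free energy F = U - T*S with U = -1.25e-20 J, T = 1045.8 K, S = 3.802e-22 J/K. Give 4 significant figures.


Step 1: T*S = 1045.8 * 3.802e-22 = 3.976e-19 J
Step 2: F = U - T*S = -1.25e-20 - 3.976e-19
Step 3: F = -4.101e-19 J

-4.101e-19


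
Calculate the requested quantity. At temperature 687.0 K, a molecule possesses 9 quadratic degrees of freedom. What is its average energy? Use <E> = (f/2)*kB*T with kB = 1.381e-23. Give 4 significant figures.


Step 1: f/2 = 9/2 = 4.5
Step 2: kB*T = 1.381e-23 * 687.0 = 9.487e-21
Step 3: <E> = 4.5 * 9.487e-21 = 4.269e-20 J

4.269e-20


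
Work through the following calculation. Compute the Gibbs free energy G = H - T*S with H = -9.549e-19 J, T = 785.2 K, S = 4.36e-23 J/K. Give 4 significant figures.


Step 1: T*S = 785.2 * 4.36e-23 = 3.423e-20 J
Step 2: G = H - T*S = -9.549e-19 - 3.423e-20
Step 3: G = -9.891e-19 J

-9.891e-19


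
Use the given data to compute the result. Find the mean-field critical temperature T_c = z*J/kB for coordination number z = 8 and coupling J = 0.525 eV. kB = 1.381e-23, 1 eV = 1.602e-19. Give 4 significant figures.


Step 1: z*J = 8*0.525 = 4.2 eV
Step 2: Convert to Joules: 4.2*1.602e-19 = 6.728e-19 J
Step 3: T_c = 6.728e-19 / 1.381e-23 = 4.872e+04 K

4.872e+04


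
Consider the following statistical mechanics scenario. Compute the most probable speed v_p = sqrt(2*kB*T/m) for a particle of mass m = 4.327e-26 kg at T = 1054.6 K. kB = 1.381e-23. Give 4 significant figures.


Step 1: Numerator = 2*kB*T = 2*1.381e-23*1054.6 = 2.913e-20
Step 2: Ratio = 2.913e-20 / 4.327e-26 = 6.732e+05
Step 3: v_p = sqrt(6.732e+05) = 820.5 m/s

820.5
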